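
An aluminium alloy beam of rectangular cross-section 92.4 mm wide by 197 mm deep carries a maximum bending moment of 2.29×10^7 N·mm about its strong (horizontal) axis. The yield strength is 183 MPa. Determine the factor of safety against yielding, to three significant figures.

Section modulus S = bh²/6 = 92.4×197²/6 = 597700 mm³.
σ = M/S = 2.2900×10^7/597700 = 38.32 MPa.
n = 183/38.32 = 4.776.

n = 4.78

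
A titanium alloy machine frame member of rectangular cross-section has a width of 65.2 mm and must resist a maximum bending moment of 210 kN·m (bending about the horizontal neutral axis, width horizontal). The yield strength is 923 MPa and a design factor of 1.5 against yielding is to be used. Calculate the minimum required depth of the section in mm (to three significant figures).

h = 177 mm

σ_allow = 923/1.5 = 615.3 MPa.
For a rectangular section σ = 6M/(bh²), so h² = 6M/(b σ_allow) = 6×2.1000×10^8/(65.2×615.3) = 31410 mm².
h = 177.2 mm.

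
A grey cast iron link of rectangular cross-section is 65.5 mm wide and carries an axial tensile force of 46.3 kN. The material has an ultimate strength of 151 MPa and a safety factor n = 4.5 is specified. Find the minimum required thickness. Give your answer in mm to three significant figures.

σ_allow = 151/4.5 = 33.56 MPa.
Required area A = F/σ_allow = 46300/33.56 = 1380 mm².
t = A/w = 1380/65.5 = 21.07 mm.

t = 21.1 mm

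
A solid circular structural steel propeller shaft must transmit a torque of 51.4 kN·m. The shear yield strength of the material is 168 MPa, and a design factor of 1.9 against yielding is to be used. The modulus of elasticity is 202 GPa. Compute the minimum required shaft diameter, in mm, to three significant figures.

Allowable shear stress τ_allow = 168/1.9 = 88.42 MPa.
For a solid shaft τ = 16T/(πd³), so d³ = 16T/(π τ_allow) = 16×5.1400×10^7/(π×88.42) = 2.961×10^6 mm³.
d = (2.961×10^6)^(1/3) = 143.6 mm.

d = 144 mm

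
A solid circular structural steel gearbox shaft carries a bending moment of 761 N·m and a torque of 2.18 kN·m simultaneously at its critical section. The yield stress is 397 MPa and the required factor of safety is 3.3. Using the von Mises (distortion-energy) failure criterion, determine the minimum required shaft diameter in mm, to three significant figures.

d = 55.7 mm

σ_allow = σ_y/n = 397/3.3 = 120.3 MPa.
For a solid shaft σ_b = 32M/(πd³) and τ = 16T/(πd³), so the von Mises stress is σ' = (16/πd³)·√(4M²+3T²).
√(4M²+3T²) = √(4×(761000)² + 3×(2.180×10^6)²) = 4.071×10^6 N·mm.
d³ = 16×4.071×10^6/(π×120.3) = 172300 mm³.
d = 55.65 mm.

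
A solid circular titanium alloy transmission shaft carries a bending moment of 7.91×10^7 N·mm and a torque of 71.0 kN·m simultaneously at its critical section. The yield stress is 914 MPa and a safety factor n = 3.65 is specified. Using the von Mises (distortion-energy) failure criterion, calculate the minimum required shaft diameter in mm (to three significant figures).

σ_allow = σ_y/n = 914/3.65 = 250.4 MPa.
For a solid shaft σ_b = 32M/(πd³) and τ = 16T/(πd³), so the von Mises stress is σ' = (16/πd³)·√(4M²+3T²).
√(4M²+3T²) = √(4×(7.910×10^7)² + 3×(7.100×10^7)²) = 2.004×10^8 N·mm.
d³ = 16×2.004×10^8/(π×250.4) = 4.075×10^6 mm³.
d = 159.7 mm.

d = 160 mm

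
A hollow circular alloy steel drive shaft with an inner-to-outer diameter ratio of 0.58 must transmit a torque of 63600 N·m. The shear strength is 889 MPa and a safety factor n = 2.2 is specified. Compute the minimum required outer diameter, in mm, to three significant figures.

τ_allow = 889/2.2 = 404.1 MPa.
For a hollow shaft τ = 16T/[πd_o³(1−k⁴)] with k = 0.58, so 1−k⁴ = 0.8868.
d_o³ = 16T/[π τ_allow (1−k⁴)] = 16×6.3600×10^7/(π×404.1×0.8868) = 903900 mm³.
d_o = 96.69 mm.

d_o = 96.7 mm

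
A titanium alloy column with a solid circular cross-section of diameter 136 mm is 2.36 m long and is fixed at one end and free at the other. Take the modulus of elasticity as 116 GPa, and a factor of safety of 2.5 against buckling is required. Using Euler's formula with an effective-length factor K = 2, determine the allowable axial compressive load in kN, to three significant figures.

I = πd⁴/64 = π×136⁴/64 = 1.679×10^7 mm⁴.
Effective length L_e = KL = 2×2.36 m = 4720 mm.
Euler critical load P_cr = π²EI/L_e² = π²×116000×1.679×10^7/4720² = 863000 N.
P_allow = P_cr/n = 863000/2.5 = 345200 N.

P_allow = 345 kN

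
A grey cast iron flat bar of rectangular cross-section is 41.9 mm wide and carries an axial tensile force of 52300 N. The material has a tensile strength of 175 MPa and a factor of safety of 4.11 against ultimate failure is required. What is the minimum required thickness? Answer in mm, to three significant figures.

σ_allow = 175/4.11 = 42.58 MPa.
Required area A = F/σ_allow = 52300/42.58 = 1228 mm².
t = A/w = 1228/41.9 = 29.32 mm.

t = 29.3 mm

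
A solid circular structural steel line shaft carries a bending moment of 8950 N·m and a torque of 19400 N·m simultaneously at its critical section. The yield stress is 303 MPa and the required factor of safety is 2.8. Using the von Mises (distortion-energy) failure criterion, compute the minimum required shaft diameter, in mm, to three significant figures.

σ_allow = σ_y/n = 303/2.8 = 108.2 MPa.
For a solid shaft σ_b = 32M/(πd³) and τ = 16T/(πd³), so the von Mises stress is σ' = (16/πd³)·√(4M²+3T²).
√(4M²+3T²) = √(4×(8.950×10^6)² + 3×(1.940×10^7)²) = 3.807×10^7 N·mm.
d³ = 16×3.807×10^7/(π×108.2) = 1.792×10^6 mm³.
d = 121.5 mm.

d = 121 mm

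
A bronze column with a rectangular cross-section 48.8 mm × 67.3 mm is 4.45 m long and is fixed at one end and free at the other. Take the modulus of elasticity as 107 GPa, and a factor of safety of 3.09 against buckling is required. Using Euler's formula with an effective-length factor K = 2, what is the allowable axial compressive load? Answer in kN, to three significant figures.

Buckling occurs about the weak axis: I_min = h·b³/12 = 67.3×48.8³/12 = 651800 mm⁴ (b = 48.8 mm is the smaller dimension).
Effective length L_e = KL = 2×4.45 m = 8900 mm.
Euler critical load P_cr = π²EI/L_e² = π²×107000×651800/8900² = 8690 N.
P_allow = P_cr/n = 8690/3.09 = 2812 N.

P_allow = 2.81 kN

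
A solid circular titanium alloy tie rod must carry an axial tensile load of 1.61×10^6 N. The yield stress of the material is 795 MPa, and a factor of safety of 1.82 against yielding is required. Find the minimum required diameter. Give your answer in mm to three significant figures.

Allowable stress σ_allow = 795/1.82 = 436.8 MPa.
Required area A = F/σ_allow = 1610000/436.8 = 3686 mm².
A = πd²/4 → d = √(4A/π) = 68.50 mm.

d = 68.5 mm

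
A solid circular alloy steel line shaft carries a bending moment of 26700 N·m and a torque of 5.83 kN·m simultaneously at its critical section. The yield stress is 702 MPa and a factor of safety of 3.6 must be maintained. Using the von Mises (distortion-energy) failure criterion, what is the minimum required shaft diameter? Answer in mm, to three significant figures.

d = 112 mm

σ_allow = σ_y/n = 702/3.6 = 195.0 MPa.
For a solid shaft σ_b = 32M/(πd³) and τ = 16T/(πd³), so the von Mises stress is σ' = (16/πd³)·√(4M²+3T²).
√(4M²+3T²) = √(4×(2.670×10^7)² + 3×(5.830×10^6)²) = 5.435×10^7 N·mm.
d³ = 16×5.435×10^7/(π×195.0) = 1.419×10^6 mm³.
d = 112.4 mm.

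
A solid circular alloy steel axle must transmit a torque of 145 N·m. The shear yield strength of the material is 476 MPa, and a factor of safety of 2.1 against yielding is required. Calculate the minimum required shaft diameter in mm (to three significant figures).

d = 14.8 mm

Allowable shear stress τ_allow = 476/2.1 = 226.7 MPa.
For a solid shaft τ = 16T/(πd³), so d³ = 16T/(π τ_allow) = 16×145000/(π×226.7) = 3258 mm³.
d = (3258)^(1/3) = 14.82 mm.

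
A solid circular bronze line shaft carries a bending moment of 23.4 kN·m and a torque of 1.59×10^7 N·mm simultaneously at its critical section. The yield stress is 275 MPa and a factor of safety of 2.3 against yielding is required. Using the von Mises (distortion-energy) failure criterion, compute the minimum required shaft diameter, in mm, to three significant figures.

σ_allow = σ_y/n = 275/2.3 = 119.6 MPa.
For a solid shaft σ_b = 32M/(πd³) and τ = 16T/(πd³), so the von Mises stress is σ' = (16/πd³)·√(4M²+3T²).
√(4M²+3T²) = √(4×(2.340×10^7)² + 3×(1.590×10^7)²) = 5.430×10^7 N·mm.
d³ = 16×5.430×10^7/(π×119.6) = 2.313×10^6 mm³.
d = 132.2 mm.

d = 132 mm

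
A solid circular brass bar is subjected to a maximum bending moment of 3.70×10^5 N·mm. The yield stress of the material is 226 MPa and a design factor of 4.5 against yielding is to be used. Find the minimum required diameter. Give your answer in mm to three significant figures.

σ_allow = 226/4.5 = 50.22 MPa.
For a solid circular section σ = 32M/(πd³), so d³ = 32M/(π σ_allow) = 32×370000/(π×50.22) = 75040 mm³.
d = 42.18 mm.

d = 42.2 mm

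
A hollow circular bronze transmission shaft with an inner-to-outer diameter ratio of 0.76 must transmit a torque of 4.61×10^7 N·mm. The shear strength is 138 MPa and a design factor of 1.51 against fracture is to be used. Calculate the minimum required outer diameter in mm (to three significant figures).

τ_allow = 138/1.51 = 91.39 MPa.
For a hollow shaft τ = 16T/[πd_o³(1−k⁴)] with k = 0.76, so 1−k⁴ = 0.6664.
d_o³ = 16T/[π τ_allow (1−k⁴)] = 16×4.6100×10^7/(π×91.39×0.6664) = 3.855×10^6 mm³.
d_o = 156.8 mm.

d_o = 157 mm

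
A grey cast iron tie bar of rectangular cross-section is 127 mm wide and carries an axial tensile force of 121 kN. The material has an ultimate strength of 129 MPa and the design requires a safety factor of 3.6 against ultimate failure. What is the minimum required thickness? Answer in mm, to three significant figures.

t = 26.6 mm

σ_allow = 129/3.6 = 35.83 MPa.
Required area A = F/σ_allow = 121000/35.83 = 3377 mm².
t = A/w = 3377/127 = 26.59 mm.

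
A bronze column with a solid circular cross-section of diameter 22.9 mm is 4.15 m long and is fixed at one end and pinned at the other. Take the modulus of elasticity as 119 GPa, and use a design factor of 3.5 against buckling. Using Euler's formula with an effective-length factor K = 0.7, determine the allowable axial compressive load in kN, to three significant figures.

P_allow = 0.537 kN

I = πd⁴/64 = π×22.9⁴/64 = 13500 mm⁴.
Effective length L_e = KL = 0.7×4.15 m = 2905 mm.
Euler critical load P_cr = π²EI/L_e² = π²×119000×13500/2905² = 1879 N.
P_allow = P_cr/n = 1879/3.5 = 536.8 N.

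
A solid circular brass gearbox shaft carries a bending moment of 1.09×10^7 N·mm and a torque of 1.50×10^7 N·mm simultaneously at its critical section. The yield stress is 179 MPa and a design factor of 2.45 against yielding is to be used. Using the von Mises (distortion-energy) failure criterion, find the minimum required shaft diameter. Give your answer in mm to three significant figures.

σ_allow = σ_y/n = 179/2.45 = 73.06 MPa.
For a solid shaft σ_b = 32M/(πd³) and τ = 16T/(πd³), so the von Mises stress is σ' = (16/πd³)·√(4M²+3T²).
√(4M²+3T²) = √(4×(1.090×10^7)² + 3×(1.500×10^7)²) = 3.392×10^7 N·mm.
d³ = 16×3.392×10^7/(π×73.06) = 2.364×10^6 mm³.
d = 133.2 mm.

d = 133 mm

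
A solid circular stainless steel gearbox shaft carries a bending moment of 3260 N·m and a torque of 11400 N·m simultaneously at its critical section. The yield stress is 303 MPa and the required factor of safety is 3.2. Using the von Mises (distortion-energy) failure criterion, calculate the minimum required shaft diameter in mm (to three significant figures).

d = 104 mm

σ_allow = σ_y/n = 303/3.2 = 94.69 MPa.
For a solid shaft σ_b = 32M/(πd³) and τ = 16T/(πd³), so the von Mises stress is σ' = (16/πd³)·√(4M²+3T²).
√(4M²+3T²) = √(4×(3.260×10^6)² + 3×(1.140×10^7)²) = 2.079×10^7 N·mm.
d³ = 16×2.079×10^7/(π×94.69) = 1.118×10^6 mm³.
d = 103.8 mm.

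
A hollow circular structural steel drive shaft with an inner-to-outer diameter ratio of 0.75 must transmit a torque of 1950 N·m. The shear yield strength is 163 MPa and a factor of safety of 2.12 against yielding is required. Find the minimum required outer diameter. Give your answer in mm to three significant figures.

d_o = 57.4 mm

τ_allow = 163/2.12 = 76.89 MPa.
For a hollow shaft τ = 16T/[πd_o³(1−k⁴)] with k = 0.75, so 1−k⁴ = 0.6836.
d_o³ = 16T/[π τ_allow (1−k⁴)] = 16×1950000/(π×76.89×0.6836) = 189000 mm³.
d_o = 57.38 mm.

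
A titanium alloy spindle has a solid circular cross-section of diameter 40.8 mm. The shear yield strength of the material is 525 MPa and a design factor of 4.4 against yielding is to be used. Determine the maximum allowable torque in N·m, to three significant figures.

T_allow = 1590 N·m

τ_allow = 525/4.4 = 119.3 MPa.
For a solid shaft T_allow = τ_allow·πd³/16; πd³/16 = π×40.8³/16 = 13340 mm³.
T_allow = 119.3×13340 = 1.591×10^6 N·mm = 1591 N·m.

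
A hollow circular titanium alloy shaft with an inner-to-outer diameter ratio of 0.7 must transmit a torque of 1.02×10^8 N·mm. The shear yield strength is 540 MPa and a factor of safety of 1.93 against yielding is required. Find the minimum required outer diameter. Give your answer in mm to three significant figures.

d_o = 135 mm

τ_allow = 540/1.93 = 279.8 MPa.
For a hollow shaft τ = 16T/[πd_o³(1−k⁴)] with k = 0.7, so 1−k⁴ = 0.7599.
d_o³ = 16T/[π τ_allow (1−k⁴)] = 16×1.0200×10^8/(π×279.8×0.7599) = 2.443×10^6 mm³.
d_o = 134.7 mm.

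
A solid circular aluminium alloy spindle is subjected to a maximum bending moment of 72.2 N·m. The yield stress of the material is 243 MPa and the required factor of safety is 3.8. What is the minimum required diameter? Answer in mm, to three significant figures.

d = 22.6 mm

σ_allow = 243/3.8 = 63.95 MPa.
For a solid circular section σ = 32M/(πd³), so d³ = 32M/(π σ_allow) = 32×72200/(π×63.95) = 11500 mm³.
d = 22.57 mm.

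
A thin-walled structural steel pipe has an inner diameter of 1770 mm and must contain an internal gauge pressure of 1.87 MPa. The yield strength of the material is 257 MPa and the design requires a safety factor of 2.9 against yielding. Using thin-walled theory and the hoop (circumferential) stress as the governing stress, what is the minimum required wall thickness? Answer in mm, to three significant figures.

σ_allow = 257/2.9 = 88.62 MPa.
Hoop stress σ_h = pD/(2t), so t = pD/(2σ_allow) = 1.87×1770/(2×88.62) = 18.67 mm.

t = 18.7 mm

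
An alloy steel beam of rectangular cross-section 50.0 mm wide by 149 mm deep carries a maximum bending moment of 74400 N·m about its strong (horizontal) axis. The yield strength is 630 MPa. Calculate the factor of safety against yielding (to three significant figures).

n = 1.57

Section modulus S = bh²/6 = 50.0×149²/6 = 185000 mm³.
σ = M/S = 7.4400×10^7/185000 = 402.1 MPa.
n = 630/402.1 = 1.567.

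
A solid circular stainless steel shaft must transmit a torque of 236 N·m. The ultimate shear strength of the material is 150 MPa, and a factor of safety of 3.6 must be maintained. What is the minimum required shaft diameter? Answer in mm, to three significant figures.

Allowable shear stress τ_allow = 150/3.6 = 41.67 MPa.
For a solid shaft τ = 16T/(πd³), so d³ = 16T/(π τ_allow) = 16×236000/(π×41.67) = 28850 mm³.
d = (28850)^(1/3) = 30.67 mm.

d = 30.7 mm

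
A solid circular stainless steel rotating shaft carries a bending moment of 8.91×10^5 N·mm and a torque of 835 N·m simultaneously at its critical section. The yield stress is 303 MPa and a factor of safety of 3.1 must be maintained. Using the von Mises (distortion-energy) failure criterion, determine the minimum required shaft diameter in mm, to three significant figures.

σ_allow = σ_y/n = 303/3.1 = 97.74 MPa.
For a solid shaft σ_b = 32M/(πd³) and τ = 16T/(πd³), so the von Mises stress is σ' = (16/πd³)·√(4M²+3T²).
√(4M²+3T²) = √(4×(891000)² + 3×(835000)²) = 2.295×10^6 N·mm.
d³ = 16×2.295×10^6/(π×97.74) = 119600 mm³.
d = 49.27 mm.

d = 49.3 mm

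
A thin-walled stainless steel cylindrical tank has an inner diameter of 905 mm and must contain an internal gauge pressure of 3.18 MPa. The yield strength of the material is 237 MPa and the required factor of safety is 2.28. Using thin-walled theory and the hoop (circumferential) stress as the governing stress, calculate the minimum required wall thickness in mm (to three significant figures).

t = 13.8 mm

σ_allow = 237/2.28 = 103.9 MPa.
Hoop stress σ_h = pD/(2t), so t = pD/(2σ_allow) = 3.18×905/(2×103.9) = 13.84 mm.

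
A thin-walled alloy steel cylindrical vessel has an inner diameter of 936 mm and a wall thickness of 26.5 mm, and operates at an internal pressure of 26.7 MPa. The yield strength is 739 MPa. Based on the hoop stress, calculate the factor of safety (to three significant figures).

σ_h = pD/(2t) = 26.7×936/(2×26.5) = 471.5 MPa.
n = 739/471.5 = 1.567.

n = 1.57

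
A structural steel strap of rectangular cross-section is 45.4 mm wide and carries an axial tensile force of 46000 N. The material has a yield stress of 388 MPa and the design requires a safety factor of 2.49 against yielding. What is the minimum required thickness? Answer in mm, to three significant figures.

t = 6.50 mm

σ_allow = 388/2.49 = 155.8 MPa.
Required area A = F/σ_allow = 46000/155.8 = 295.2 mm².
t = A/w = 295.2/45.4 = 6.502 mm.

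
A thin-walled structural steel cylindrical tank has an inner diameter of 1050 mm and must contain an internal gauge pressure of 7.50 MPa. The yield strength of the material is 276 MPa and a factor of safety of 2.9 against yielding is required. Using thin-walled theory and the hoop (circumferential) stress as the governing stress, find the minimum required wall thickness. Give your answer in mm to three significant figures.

σ_allow = 276/2.9 = 95.17 MPa.
Hoop stress σ_h = pD/(2t), so t = pD/(2σ_allow) = 7.50×1050/(2×95.17) = 41.37 mm.

t = 41.4 mm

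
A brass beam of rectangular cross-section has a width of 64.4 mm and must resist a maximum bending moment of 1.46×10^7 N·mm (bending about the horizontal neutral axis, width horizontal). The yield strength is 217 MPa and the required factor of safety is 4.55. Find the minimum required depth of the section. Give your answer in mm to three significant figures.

h = 169 mm

σ_allow = 217/4.55 = 47.69 MPa.
For a rectangular section σ = 6M/(bh²), so h² = 6M/(b σ_allow) = 6×1.4600×10^7/(64.4×47.69) = 28520 mm².
h = 168.9 mm.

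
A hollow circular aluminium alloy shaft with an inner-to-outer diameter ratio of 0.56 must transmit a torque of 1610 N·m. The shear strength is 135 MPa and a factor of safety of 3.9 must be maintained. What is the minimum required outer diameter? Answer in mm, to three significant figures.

τ_allow = 135/3.9 = 34.62 MPa.
For a hollow shaft τ = 16T/[πd_o³(1−k⁴)] with k = 0.56, so 1−k⁴ = 0.9017.
d_o³ = 16T/[π τ_allow (1−k⁴)] = 16×1610000/(π×34.62×0.9017) = 262700 mm³.
d_o = 64.05 mm.

d_o = 64.0 mm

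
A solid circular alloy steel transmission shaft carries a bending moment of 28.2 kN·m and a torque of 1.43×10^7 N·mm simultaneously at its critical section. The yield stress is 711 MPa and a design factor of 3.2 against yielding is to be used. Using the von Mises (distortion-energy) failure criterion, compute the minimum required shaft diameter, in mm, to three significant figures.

d = 112 mm

σ_allow = σ_y/n = 711/3.2 = 222.2 MPa.
For a solid shaft σ_b = 32M/(πd³) and τ = 16T/(πd³), so the von Mises stress is σ' = (16/πd³)·√(4M²+3T²).
√(4M²+3T²) = √(4×(2.820×10^7)² + 3×(1.430×10^7)²) = 6.160×10^7 N·mm.
d³ = 16×6.160×10^7/(π×222.2) = 1.412×10^6 mm³.
d = 112.2 mm.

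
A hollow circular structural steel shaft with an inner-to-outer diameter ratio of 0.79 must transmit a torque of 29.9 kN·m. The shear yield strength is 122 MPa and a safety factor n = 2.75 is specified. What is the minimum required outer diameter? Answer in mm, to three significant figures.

d_o = 178 mm

τ_allow = 122/2.75 = 44.36 MPa.
For a hollow shaft τ = 16T/[πd_o³(1−k⁴)] with k = 0.79, so 1−k⁴ = 0.6105.
d_o³ = 16T/[π τ_allow (1−k⁴)] = 16×2.9900×10^7/(π×44.36×0.6105) = 5.622×10^6 mm³.
d_o = 177.8 mm.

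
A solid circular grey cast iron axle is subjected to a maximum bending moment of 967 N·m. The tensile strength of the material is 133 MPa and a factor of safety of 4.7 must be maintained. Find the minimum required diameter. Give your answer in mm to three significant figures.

σ_allow = 133/4.7 = 28.30 MPa.
For a solid circular section σ = 32M/(πd³), so d³ = 32M/(π σ_allow) = 32×967000/(π×28.30) = 348100 mm³.
d = 70.34 mm.

d = 70.3 mm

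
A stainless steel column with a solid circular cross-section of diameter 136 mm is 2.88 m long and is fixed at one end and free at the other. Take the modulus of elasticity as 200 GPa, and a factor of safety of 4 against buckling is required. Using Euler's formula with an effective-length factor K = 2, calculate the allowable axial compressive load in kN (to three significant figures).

P_allow = 250 kN

I = πd⁴/64 = π×136⁴/64 = 1.679×10^7 mm⁴.
Effective length L_e = KL = 2×2.88 m = 5760 mm.
Euler critical load P_cr = π²EI/L_e² = π²×200000×1.679×10^7/5760² = 999100 N.
P_allow = P_cr/n = 999100/4 = 249800 N.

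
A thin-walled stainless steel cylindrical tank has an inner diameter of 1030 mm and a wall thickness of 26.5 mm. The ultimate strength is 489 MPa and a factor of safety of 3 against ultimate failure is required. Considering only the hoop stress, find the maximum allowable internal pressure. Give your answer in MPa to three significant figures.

σ_allow = 489/3 = 163.0 MPa.
σ_h = pD/(2t) → p_allow = 2σ_allow t/D = 2×163.0×26.5/1030 = 8.387 MPa.

p_allow = 8.39 MPa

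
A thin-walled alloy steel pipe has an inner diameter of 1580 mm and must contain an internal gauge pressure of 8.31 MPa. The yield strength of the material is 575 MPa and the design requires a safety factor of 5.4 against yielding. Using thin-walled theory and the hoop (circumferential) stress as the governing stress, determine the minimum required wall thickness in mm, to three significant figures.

t = 61.7 mm

σ_allow = 575/5.4 = 106.5 MPa.
Hoop stress σ_h = pD/(2t), so t = pD/(2σ_allow) = 8.31×1580/(2×106.5) = 61.65 mm.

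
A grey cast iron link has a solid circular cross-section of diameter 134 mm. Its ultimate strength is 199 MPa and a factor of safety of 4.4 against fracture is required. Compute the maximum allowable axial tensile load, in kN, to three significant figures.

F_allow = 638 kN

σ_allow = 199/4.4 = 45.23 MPa.
A = πd²/4 = π×134²/4 = 14100 mm².
F_allow = σ_allow × A = 45.23×14100 = 637800 N.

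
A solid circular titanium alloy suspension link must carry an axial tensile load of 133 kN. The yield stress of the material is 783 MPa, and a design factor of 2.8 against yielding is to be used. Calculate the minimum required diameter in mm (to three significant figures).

Allowable stress σ_allow = 783/2.8 = 279.6 MPa.
Required area A = F/σ_allow = 133000/279.6 = 475.6 mm².
A = πd²/4 → d = √(4A/π) = 24.61 mm.

d = 24.6 mm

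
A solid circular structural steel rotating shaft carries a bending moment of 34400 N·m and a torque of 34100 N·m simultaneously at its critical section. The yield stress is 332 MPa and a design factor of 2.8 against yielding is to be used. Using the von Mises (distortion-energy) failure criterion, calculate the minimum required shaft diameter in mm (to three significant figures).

σ_allow = σ_y/n = 332/2.8 = 118.6 MPa.
For a solid shaft σ_b = 32M/(πd³) and τ = 16T/(πd³), so the von Mises stress is σ' = (16/πd³)·√(4M²+3T²).
√(4M²+3T²) = √(4×(3.440×10^7)² + 3×(3.410×10^7)²) = 9.067×10^7 N·mm.
d³ = 16×9.067×10^7/(π×118.6) = 3.895×10^6 mm³.
d = 157.3 mm.

d = 157 mm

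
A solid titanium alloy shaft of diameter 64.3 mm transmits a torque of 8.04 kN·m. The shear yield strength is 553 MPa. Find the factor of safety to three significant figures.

τ = 16T/(πd³) = 16×8040000/(π×64.3³) = 154.0 MPa.
n = τ_limit/τ = 553/154.0 = 3.590.

n = 3.59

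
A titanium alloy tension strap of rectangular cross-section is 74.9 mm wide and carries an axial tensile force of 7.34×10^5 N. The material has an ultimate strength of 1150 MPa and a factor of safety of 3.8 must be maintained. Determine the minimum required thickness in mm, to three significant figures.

σ_allow = 1150/3.8 = 302.6 MPa.
Required area A = F/σ_allow = 734000/302.6 = 2425 mm².
t = A/w = 2425/74.9 = 32.38 mm.

t = 32.4 mm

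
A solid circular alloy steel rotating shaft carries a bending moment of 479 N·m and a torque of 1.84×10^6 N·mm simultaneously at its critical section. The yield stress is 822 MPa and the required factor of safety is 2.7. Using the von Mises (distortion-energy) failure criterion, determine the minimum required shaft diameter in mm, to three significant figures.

σ_allow = σ_y/n = 822/2.7 = 304.4 MPa.
For a solid shaft σ_b = 32M/(πd³) and τ = 16T/(πd³), so the von Mises stress is σ' = (16/πd³)·√(4M²+3T²).
√(4M²+3T²) = √(4×(479000)² + 3×(1.840×10^6)²) = 3.328×10^6 N·mm.
d³ = 16×3.328×10^6/(π×304.4) = 55670 mm³.
d = 38.18 mm.

d = 38.2 mm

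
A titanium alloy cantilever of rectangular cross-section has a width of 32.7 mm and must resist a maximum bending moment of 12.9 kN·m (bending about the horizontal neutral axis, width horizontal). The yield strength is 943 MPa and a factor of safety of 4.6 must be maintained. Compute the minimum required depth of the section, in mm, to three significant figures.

h = 107 mm

σ_allow = 943/4.6 = 205.0 MPa.
For a rectangular section σ = 6M/(bh²), so h² = 6M/(b σ_allow) = 6×1.2900×10^7/(32.7×205.0) = 11550 mm².
h = 107.5 mm.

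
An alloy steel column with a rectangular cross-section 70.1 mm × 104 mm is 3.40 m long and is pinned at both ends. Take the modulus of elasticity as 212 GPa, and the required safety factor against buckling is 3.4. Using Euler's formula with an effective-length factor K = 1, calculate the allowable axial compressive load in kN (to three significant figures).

Buckling occurs about the weak axis: I_min = h·b³/12 = 104×70.1³/12 = 2.985×10^6 mm⁴ (b = 70.1 mm is the smaller dimension).
Effective length L_e = KL = 1×3.40 m = 3400 mm.
Euler critical load P_cr = π²EI/L_e² = π²×212000×2.985×10^6/3400² = 540400 N.
P_allow = P_cr/n = 540400/3.4 = 158900 N.

P_allow = 159 kN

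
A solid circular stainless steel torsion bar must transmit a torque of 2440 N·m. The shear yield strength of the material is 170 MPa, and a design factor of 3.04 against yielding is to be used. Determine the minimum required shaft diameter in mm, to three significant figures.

Allowable shear stress τ_allow = 170/3.04 = 55.92 MPa.
For a solid shaft τ = 16T/(πd³), so d³ = 16T/(π τ_allow) = 16×2440000/(π×55.92) = 222200 mm³.
d = (222200)^(1/3) = 60.57 mm.

d = 60.6 mm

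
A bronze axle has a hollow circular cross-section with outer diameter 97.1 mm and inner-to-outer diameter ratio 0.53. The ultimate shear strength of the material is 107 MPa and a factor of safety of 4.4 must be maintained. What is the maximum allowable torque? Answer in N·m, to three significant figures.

τ_allow = 107/4.4 = 24.32 MPa.
For a hollow shaft T_allow = τ_allow·πd_o³(1−k⁴)/16 with 1−k⁴ = 0.9211, so πd_o³(1−k⁴)/16 = 165600 mm³.
T_allow = 24.32×165600 = 4.026×10^6 N·mm = 4026 N·m.

T_allow = 4030 N·m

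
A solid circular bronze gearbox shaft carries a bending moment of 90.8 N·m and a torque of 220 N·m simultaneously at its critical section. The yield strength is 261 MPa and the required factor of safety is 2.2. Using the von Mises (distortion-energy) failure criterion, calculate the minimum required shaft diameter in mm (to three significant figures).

d = 26.3 mm

σ_allow = σ_y/n = 261/2.2 = 118.6 MPa.
For a solid shaft σ_b = 32M/(πd³) and τ = 16T/(πd³), so the von Mises stress is σ' = (16/πd³)·√(4M²+3T²).
√(4M²+3T²) = √(4×(90800)² + 3×(220000)²) = 422100 N·mm.
d³ = 16×422100/(π×118.6) = 18120 mm³.
d = 26.27 mm.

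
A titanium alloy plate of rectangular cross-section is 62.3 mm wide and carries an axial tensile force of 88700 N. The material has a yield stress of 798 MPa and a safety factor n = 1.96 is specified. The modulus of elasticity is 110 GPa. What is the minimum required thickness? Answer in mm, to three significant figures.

σ_allow = 798/1.96 = 407.1 MPa.
Required area A = F/σ_allow = 88700/407.1 = 217.9 mm².
t = A/w = 217.9/62.3 = 3.497 mm.

t = 3.50 mm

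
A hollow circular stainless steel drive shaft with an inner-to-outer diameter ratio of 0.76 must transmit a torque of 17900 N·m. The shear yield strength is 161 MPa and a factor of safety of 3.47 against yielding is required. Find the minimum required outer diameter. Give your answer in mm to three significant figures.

τ_allow = 161/3.47 = 46.40 MPa.
For a hollow shaft τ = 16T/[πd_o³(1−k⁴)] with k = 0.76, so 1−k⁴ = 0.6664.
d_o³ = 16T/[π τ_allow (1−k⁴)] = 16×1.7900×10^7/(π×46.40×0.6664) = 2.949×10^6 mm³.
d_o = 143.4 mm.

d_o = 143 mm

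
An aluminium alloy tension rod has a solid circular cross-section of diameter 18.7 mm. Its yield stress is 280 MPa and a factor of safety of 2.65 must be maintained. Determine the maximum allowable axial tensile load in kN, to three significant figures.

σ_allow = 280/2.65 = 105.7 MPa.
A = πd²/4 = π×18.7²/4 = 274.6 mm².
F_allow = σ_allow × A = 105.7×274.6 = 29020 N.

F_allow = 29.0 kN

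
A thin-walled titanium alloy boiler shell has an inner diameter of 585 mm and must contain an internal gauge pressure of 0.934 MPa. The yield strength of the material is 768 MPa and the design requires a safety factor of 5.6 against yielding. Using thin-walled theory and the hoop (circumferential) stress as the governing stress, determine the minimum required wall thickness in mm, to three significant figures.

t = 1.99 mm

σ_allow = 768/5.6 = 137.1 MPa.
Hoop stress σ_h = pD/(2t), so t = pD/(2σ_allow) = 0.934×585/(2×137.1) = 1.992 mm.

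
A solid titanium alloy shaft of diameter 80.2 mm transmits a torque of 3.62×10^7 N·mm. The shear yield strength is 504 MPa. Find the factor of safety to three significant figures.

τ = 16T/(πd³) = 16×3.6200×10^7/(π×80.2³) = 357.4 MPa.
n = τ_limit/τ = 504/357.4 = 1.410.

n = 1.41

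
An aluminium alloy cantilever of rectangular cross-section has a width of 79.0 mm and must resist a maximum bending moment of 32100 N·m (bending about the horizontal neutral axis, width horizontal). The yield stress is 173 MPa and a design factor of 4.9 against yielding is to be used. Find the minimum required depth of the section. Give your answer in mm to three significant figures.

σ_allow = 173/4.9 = 35.31 MPa.
For a rectangular section σ = 6M/(bh²), so h² = 6M/(b σ_allow) = 6×3.2100×10^7/(79.0×35.31) = 69050 mm².
h = 262.8 mm.

h = 263 mm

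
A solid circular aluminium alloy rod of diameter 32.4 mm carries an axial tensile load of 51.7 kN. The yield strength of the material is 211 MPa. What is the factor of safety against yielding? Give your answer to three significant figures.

A = πd²/4 = 824.5 mm².
σ = F/A = 51700/824.5 = 62.71 MPa.
n = 211/62.71 = 3.365.

n = 3.36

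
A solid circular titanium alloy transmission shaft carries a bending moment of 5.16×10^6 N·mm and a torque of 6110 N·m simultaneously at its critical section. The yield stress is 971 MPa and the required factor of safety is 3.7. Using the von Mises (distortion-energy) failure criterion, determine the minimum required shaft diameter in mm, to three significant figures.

d = 66.0 mm

σ_allow = σ_y/n = 971/3.7 = 262.4 MPa.
For a solid shaft σ_b = 32M/(πd³) and τ = 16T/(πd³), so the von Mises stress is σ' = (16/πd³)·√(4M²+3T²).
√(4M²+3T²) = √(4×(5.160×10^6)² + 3×(6.110×10^6)²) = 1.478×10^7 N·mm.
d³ = 16×1.478×10^7/(π×262.4) = 286900 mm³.
d = 65.95 mm.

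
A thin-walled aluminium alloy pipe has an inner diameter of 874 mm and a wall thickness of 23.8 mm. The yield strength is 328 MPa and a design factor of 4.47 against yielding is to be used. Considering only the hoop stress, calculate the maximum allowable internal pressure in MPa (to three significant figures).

p_allow = 4.00 MPa

σ_allow = 328/4.47 = 73.38 MPa.
σ_h = pD/(2t) → p_allow = 2σ_allow t/D = 2×73.38×23.8/874 = 3.996 MPa.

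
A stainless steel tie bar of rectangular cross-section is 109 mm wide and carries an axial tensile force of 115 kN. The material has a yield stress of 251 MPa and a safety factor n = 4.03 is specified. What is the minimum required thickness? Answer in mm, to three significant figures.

t = 16.9 mm

σ_allow = 251/4.03 = 62.28 MPa.
Required area A = F/σ_allow = 115000/62.28 = 1846 mm².
t = A/w = 1846/109 = 16.94 mm.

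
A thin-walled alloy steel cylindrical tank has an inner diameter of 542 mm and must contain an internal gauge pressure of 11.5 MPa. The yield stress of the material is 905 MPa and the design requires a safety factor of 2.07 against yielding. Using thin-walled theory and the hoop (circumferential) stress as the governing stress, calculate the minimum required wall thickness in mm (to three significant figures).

t = 7.13 mm

σ_allow = 905/2.07 = 437.2 MPa.
Hoop stress σ_h = pD/(2t), so t = pD/(2σ_allow) = 11.5×542/(2×437.2) = 7.128 mm.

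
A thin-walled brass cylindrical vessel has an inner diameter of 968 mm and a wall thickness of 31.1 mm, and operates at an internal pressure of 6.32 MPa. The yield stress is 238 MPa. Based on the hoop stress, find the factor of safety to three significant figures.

n = 2.42

σ_h = pD/(2t) = 6.32×968/(2×31.1) = 98.36 MPa.
n = 238/98.36 = 2.420.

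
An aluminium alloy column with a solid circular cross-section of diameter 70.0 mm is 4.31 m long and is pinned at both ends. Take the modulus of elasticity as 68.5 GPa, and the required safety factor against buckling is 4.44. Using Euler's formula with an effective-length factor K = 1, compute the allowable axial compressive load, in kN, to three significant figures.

I = πd⁴/64 = π×70.0⁴/64 = 1.179×10^6 mm⁴.
Effective length L_e = KL = 1×4.31 m = 4310 mm.
Euler critical load P_cr = π²EI/L_e² = π²×68500×1.179×10^6/4310² = 42890 N.
P_allow = P_cr/n = 42890/4.44 = 9661 N.

P_allow = 9.66 kN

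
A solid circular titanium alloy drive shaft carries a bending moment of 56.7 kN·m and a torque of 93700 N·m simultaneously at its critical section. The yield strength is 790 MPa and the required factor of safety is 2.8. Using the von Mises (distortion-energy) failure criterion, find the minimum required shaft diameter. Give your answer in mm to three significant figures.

d = 153 mm

σ_allow = σ_y/n = 790/2.8 = 282.1 MPa.
For a solid shaft σ_b = 32M/(πd³) and τ = 16T/(πd³), so the von Mises stress is σ' = (16/πd³)·√(4M²+3T²).
√(4M²+3T²) = √(4×(5.670×10^7)² + 3×(9.370×10^7)²) = 1.980×10^8 N·mm.
d³ = 16×1.980×10^8/(π×282.1) = 3.574×10^6 mm³.
d = 152.9 mm.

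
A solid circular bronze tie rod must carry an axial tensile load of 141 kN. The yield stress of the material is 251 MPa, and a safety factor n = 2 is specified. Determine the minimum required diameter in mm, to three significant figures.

Allowable stress σ_allow = 251/2 = 125.5 MPa.
Required area A = F/σ_allow = 141000/125.5 = 1124 mm².
A = πd²/4 → d = √(4A/π) = 37.82 mm.

d = 37.8 mm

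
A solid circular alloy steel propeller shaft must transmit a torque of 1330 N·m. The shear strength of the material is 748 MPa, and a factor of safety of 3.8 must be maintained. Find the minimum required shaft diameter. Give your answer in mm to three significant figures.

Allowable shear stress τ_allow = 748/3.8 = 196.8 MPa.
For a solid shaft τ = 16T/(πd³), so d³ = 16T/(π τ_allow) = 16×1330000/(π×196.8) = 34410 mm³.
d = (34410)^(1/3) = 32.53 mm.

d = 32.5 mm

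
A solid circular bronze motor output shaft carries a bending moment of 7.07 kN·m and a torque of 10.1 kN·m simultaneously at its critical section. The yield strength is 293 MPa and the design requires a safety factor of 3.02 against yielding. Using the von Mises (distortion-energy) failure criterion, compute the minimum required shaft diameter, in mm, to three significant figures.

d = 106 mm

σ_allow = σ_y/n = 293/3.02 = 97.02 MPa.
For a solid shaft σ_b = 32M/(πd³) and τ = 16T/(πd³), so the von Mises stress is σ' = (16/πd³)·√(4M²+3T²).
√(4M²+3T²) = √(4×(7.070×10^6)² + 3×(1.010×10^7)²) = 2.249×10^7 N·mm.
d³ = 16×2.249×10^7/(π×97.02) = 1.181×10^6 mm³.
d = 105.7 mm.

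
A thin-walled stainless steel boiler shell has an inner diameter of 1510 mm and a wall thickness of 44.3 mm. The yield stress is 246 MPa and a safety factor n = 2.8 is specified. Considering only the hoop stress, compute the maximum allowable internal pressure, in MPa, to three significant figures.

p_allow = 5.16 MPa

σ_allow = 246/2.8 = 87.86 MPa.
σ_h = pD/(2t) → p_allow = 2σ_allow t/D = 2×87.86×44.3/1510 = 5.155 MPa.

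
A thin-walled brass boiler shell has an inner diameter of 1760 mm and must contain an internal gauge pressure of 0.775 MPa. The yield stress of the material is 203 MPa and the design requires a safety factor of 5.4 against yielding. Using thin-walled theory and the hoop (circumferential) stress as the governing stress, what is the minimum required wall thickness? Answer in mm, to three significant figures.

σ_allow = 203/5.4 = 37.59 MPa.
Hoop stress σ_h = pD/(2t), so t = pD/(2σ_allow) = 0.775×1760/(2×37.59) = 18.14 mm.

t = 18.1 mm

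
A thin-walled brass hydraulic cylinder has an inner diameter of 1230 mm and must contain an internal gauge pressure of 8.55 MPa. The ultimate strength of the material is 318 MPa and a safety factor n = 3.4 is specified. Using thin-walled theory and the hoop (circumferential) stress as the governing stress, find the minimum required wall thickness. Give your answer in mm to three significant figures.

t = 56.2 mm

σ_allow = 318/3.4 = 93.53 MPa.
Hoop stress σ_h = pD/(2t), so t = pD/(2σ_allow) = 8.55×1230/(2×93.53) = 56.22 mm.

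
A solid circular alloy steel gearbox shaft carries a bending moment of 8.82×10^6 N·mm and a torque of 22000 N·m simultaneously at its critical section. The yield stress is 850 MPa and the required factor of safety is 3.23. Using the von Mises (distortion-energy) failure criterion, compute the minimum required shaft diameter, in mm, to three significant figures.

σ_allow = σ_y/n = 850/3.23 = 263.2 MPa.
For a solid shaft σ_b = 32M/(πd³) and τ = 16T/(πd³), so the von Mises stress is σ' = (16/πd³)·√(4M²+3T²).
√(4M²+3T²) = √(4×(8.820×10^6)² + 3×(2.200×10^7)²) = 4.199×10^7 N·mm.
d³ = 16×4.199×10^7/(π×263.2) = 812600 mm³.
d = 93.32 mm.

d = 93.3 mm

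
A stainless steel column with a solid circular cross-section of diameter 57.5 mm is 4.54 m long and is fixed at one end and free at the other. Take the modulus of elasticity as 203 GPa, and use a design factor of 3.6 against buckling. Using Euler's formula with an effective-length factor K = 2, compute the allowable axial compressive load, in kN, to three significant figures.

I = πd⁴/64 = π×57.5⁴/64 = 536600 mm⁴.
Effective length L_e = KL = 2×4.54 m = 9080 mm.
Euler critical load P_cr = π²EI/L_e² = π²×203000×536600/9080² = 13040 N.
P_allow = P_cr/n = 13040/3.6 = 3622 N.

P_allow = 3.62 kN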